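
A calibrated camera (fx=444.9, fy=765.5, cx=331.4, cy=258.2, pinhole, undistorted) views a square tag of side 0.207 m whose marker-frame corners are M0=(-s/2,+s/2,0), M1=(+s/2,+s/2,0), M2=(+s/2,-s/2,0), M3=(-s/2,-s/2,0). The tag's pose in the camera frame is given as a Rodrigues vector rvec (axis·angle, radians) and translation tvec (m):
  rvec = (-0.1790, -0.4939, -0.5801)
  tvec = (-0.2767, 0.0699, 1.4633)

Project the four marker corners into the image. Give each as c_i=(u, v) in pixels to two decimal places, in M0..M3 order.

c0=(238.85, 369.55) c1=(289.23, 311.63) c2=(255.10, 225.29) c3=(202.43, 276.74)

Intrinsics K: fx=444.9, fy=765.5, cx=331.4, cy=258.2
Marker side s = 0.207 m; corners in marker frame (Z=0):
  M0 = (-0.1035, +0.1035, 0)
  M1 = (+0.1035, +0.1035, 0)
  M2 = (+0.1035, -0.1035, 0)
  M3 = (-0.1035, -0.1035, 0)
rvec = (-0.1790, -0.4939, -0.5801), |rvec| = θ = 0.78262 rad = 44.841°
Rodrigues: sinθ=0.70514, 1−cosθ=0.29093; R = I + sinθ·[k]× + (1−cosθ)·[k]×²:
    [+0.72429 +0.56466 -0.39568]
    [-0.48068 +0.82494 +0.29737]
    [+0.49433 -0.02519 +0.86891]
t = (-0.2767, 0.0699, 1.4633) m
M0: Pc = R·M0+t = (-0.29322, +0.20503, +1.40953); u = 444.9·(-0.29322)/1.40953 + 331.4 = 238.8485, v = 765.5·(+0.20503)/1.40953 + 258.2 = 369.5500
M1: Pc = R·M1+t = (-0.14329, +0.10553, +1.51186); u = 444.9·(-0.14329)/1.51186 + 331.4 = 289.2324, v = 765.5·(+0.10553)/1.51186 + 258.2 = 311.6337
M2: Pc = R·M2+t = (-0.26018, -0.06523, +1.51707); u = 444.9·(-0.26018)/1.51707 + 331.4 = 255.0992, v = 765.5·(-0.06523)/1.51707 + 258.2 = 225.2850
M3: Pc = R·M3+t = (-0.41011, +0.03427, +1.41474); u = 444.9·(-0.41011)/1.41474 + 331.4 = 202.4323, v = 765.5·(+0.03427)/1.41474 + 258.2 = 276.7425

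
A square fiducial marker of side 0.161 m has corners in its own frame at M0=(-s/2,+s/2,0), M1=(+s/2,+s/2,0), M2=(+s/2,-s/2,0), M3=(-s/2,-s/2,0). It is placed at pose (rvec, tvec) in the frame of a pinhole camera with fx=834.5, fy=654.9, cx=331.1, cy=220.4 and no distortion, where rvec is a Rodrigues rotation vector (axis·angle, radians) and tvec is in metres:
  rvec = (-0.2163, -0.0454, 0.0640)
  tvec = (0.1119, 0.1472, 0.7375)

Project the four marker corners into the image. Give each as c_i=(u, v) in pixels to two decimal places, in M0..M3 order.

Intrinsics K: fx=834.5, fy=654.9, cx=331.1, cy=220.4
Marker side s = 0.161 m; corners in marker frame (Z=0):
  M0 = (-0.0805, +0.0805, 0)
  M1 = (+0.0805, +0.0805, 0)
  M2 = (+0.0805, -0.0805, 0)
  M3 = (-0.0805, -0.0805, 0)
rvec = (-0.2163, -0.0454, 0.0640), |rvec| = θ = 0.23009 rad = 13.183°
Rodrigues: sinθ=0.22807, 1−cosθ=0.02635; R = I + sinθ·[k]× + (1−cosθ)·[k]×²:
    [+0.99693 -0.05855 -0.05189]
    [+0.06833 +0.97467 +0.21295]
    [+0.03811 -0.21584 +0.97568]
t = (0.1119, 0.1472, 0.7375) m
M0: Pc = R·M0+t = (+0.02693, +0.22016, +0.71706); u = 834.5·(+0.02693)/0.71706 + 331.1 = 362.4449, v = 654.9·(+0.22016)/0.71706 + 220.4 = 421.4766
M1: Pc = R·M1+t = (+0.18744, +0.23116, +0.72319); u = 834.5·(+0.18744)/0.72319 + 331.1 = 547.3893, v = 654.9·(+0.23116)/0.72319 + 220.4 = 429.7322
M2: Pc = R·M2+t = (+0.19687, +0.07424, +0.75794); u = 834.5·(+0.19687)/0.75794 + 331.1 = 547.8511, v = 654.9·(+0.07424)/0.75794 + 220.4 = 284.5463
M3: Pc = R·M3+t = (+0.03636, +0.06324, +0.75181); u = 834.5·(+0.03636)/0.75181 + 331.1 = 371.4592, v = 654.9·(+0.06324)/0.75181 + 220.4 = 275.4874

c0=(362.44, 421.48) c1=(547.39, 429.73) c2=(547.85, 284.55) c3=(371.46, 275.49)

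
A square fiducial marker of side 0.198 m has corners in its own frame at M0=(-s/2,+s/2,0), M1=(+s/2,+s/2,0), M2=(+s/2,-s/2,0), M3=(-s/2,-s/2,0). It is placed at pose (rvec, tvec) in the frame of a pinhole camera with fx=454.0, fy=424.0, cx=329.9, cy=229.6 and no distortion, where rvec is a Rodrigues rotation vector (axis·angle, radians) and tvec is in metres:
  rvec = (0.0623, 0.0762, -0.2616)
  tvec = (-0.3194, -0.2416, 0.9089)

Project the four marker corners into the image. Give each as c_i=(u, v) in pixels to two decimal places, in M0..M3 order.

c0=(138.43, 174.05) c1=(230.53, 149.33) c2=(203.24, 58.03) c3=(110.60, 84.69)

Intrinsics K: fx=454.0, fy=424.0, cx=329.9, cy=229.6
Marker side s = 0.198 m; corners in marker frame (Z=0):
  M0 = (-0.0990, +0.0990, 0)
  M1 = (+0.0990, +0.0990, 0)
  M2 = (+0.0990, -0.0990, 0)
  M3 = (-0.0990, -0.0990, 0)
rvec = (0.0623, 0.0762, -0.2616), |rvec| = θ = 0.27950 rad = 16.014°
Rodrigues: sinθ=0.27588, 1−cosθ=0.03881; R = I + sinθ·[k]× + (1−cosθ)·[k]×²:
    [+0.96312 +0.26057 +0.06712]
    [-0.25585 +0.96408 -0.07139]
    [-0.08331 +0.05159 +0.99519]
t = (-0.3194, -0.2416, 0.9089) m
M0: Pc = R·M0+t = (-0.38895, -0.12083, +0.92225); u = 454.0·(-0.38895)/0.92225 + 329.9 = 138.4294, v = 424.0·(-0.12083)/0.92225 + 229.6 = 174.0505
M1: Pc = R·M1+t = (-0.19826, -0.17149, +0.90576); u = 454.0·(-0.19826)/0.90576 + 329.9 = 230.5273, v = 424.0·(-0.17149)/0.90576 + 229.6 = 149.3251
M2: Pc = R·M2+t = (-0.24985, -0.36237, +0.89555); u = 454.0·(-0.24985)/0.89555 + 329.9 = 203.2391, v = 424.0·(-0.36237)/0.89555 + 229.6 = 58.0330
M3: Pc = R·M3+t = (-0.44054, -0.31171, +0.91204); u = 454.0·(-0.44054)/0.91204 + 329.9 = 110.6033, v = 424.0·(-0.31171)/0.91204 + 229.6 = 84.6864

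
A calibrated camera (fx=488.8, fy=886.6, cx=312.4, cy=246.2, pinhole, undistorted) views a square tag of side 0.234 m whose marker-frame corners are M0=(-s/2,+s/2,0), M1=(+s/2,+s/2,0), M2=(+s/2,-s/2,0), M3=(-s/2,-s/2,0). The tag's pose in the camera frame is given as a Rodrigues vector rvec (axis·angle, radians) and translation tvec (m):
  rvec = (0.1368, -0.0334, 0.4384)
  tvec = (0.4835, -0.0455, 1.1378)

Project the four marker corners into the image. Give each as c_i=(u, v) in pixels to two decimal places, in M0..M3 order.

c0=(452.34, 254.05) c1=(539.86, 329.24) c2=(588.77, 166.87) c3=(499.59, 87.61)

Intrinsics K: fx=488.8, fy=886.6, cx=312.4, cy=246.2
Marker side s = 0.234 m; corners in marker frame (Z=0):
  M0 = (-0.1170, +0.1170, 0)
  M1 = (+0.1170, +0.1170, 0)
  M2 = (+0.1170, -0.1170, 0)
  M3 = (-0.1170, -0.1170, 0)
rvec = (0.1368, -0.0334, 0.4384), |rvec| = θ = 0.46046 rad = 26.382°
Rodrigues: sinθ=0.44436, 1−cosθ=0.10415; R = I + sinθ·[k]× + (1−cosθ)·[k]×²:
    [+0.90504 -0.42532 -0.00277]
    [+0.42083 +0.89640 -0.13921]
    [+0.06169 +0.12482 +0.99026]
t = (0.4835, -0.0455, 1.1378) m
M0: Pc = R·M0+t = (+0.32785, +0.01014, +1.14519); u = 488.8·(+0.32785)/1.14519 + 312.4 = 452.3355, v = 886.6·(+0.01014)/1.14519 + 246.2 = 254.0516
M1: Pc = R·M1+t = (+0.53963, +0.10862, +1.15962); u = 488.8·(+0.53963)/1.15962 + 312.4 = 539.8620, v = 886.6·(+0.10862)/1.15962 + 246.2 = 329.2426
M2: Pc = R·M2+t = (+0.63915, -0.10114, +1.13041); u = 488.8·(+0.63915)/1.13041 + 312.4 = 588.7744, v = 886.6·(-0.10114)/1.13041 + 246.2 = 166.8732
M3: Pc = R·M3+t = (+0.42737, -0.19962, +1.11598); u = 488.8·(+0.42737)/1.11598 + 312.4 = 499.5897, v = 886.6·(-0.19962)/1.11598 + 246.2 = 87.6137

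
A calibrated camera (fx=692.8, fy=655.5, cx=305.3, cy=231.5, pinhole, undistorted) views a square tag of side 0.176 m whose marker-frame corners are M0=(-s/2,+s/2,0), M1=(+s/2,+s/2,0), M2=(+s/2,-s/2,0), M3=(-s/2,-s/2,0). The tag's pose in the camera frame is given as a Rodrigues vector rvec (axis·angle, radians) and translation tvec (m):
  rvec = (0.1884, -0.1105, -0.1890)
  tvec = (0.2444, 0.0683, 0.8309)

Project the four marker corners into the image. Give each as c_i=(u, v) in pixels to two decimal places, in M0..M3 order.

Intrinsics K: fx=692.8, fy=655.5, cx=305.3, cy=231.5
Marker side s = 0.176 m; corners in marker frame (Z=0):
  M0 = (-0.0880, +0.0880, 0)
  M1 = (+0.0880, +0.0880, 0)
  M2 = (+0.0880, -0.0880, 0)
  M3 = (-0.0880, -0.0880, 0)
rvec = (0.1884, -0.1105, -0.1890), |rvec| = θ = 0.28884 rad = 16.549°
Rodrigues: sinθ=0.28484, 1−cosθ=0.04142; R = I + sinθ·[k]× + (1−cosθ)·[k]×²:
    [+0.97620 +0.17605 -0.12665]
    [-0.19672 +0.96464 -0.17542]
    [+0.09129 +0.19616 +0.97631]
t = (0.2444, 0.0683, 0.8309) m
M0: Pc = R·M0+t = (+0.17399, +0.17050, +0.84013); u = 692.8·(+0.17399)/0.84013 + 305.3 = 448.7754, v = 655.5·(+0.17050)/0.84013 + 231.5 = 364.5302
M1: Pc = R·M1+t = (+0.34580, +0.13588, +0.85620); u = 692.8·(+0.34580)/0.85620 + 305.3 = 585.1060, v = 655.5·(+0.13588)/0.85620 + 231.5 = 335.5268
M2: Pc = R·M2+t = (+0.31481, -0.03390, +0.82167); u = 692.8·(+0.31481)/0.82167 + 305.3 = 570.7381, v = 655.5·(-0.03390)/0.82167 + 231.5 = 204.4561
M3: Pc = R·M3+t = (+0.14300, +0.00072, +0.80560); u = 692.8·(+0.14300)/0.80560 + 305.3 = 428.2785, v = 655.5·(+0.00072)/0.80560 + 231.5 = 232.0884

c0=(448.78, 364.53) c1=(585.11, 335.53) c2=(570.74, 204.46) c3=(428.28, 232.09)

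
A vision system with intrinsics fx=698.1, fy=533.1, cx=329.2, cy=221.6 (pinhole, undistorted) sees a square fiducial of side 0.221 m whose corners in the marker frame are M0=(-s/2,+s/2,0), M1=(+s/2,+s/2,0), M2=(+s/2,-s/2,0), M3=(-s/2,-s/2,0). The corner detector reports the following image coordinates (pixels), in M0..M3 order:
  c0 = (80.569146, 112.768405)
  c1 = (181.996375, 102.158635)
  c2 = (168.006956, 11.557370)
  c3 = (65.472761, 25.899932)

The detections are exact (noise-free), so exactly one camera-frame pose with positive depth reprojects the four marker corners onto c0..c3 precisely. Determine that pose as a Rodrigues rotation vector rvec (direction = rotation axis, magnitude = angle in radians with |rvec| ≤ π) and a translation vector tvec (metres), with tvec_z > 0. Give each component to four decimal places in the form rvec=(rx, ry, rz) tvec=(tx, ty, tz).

rvec=(0.1131, 0.2420, -0.0856) tvec=(-0.4001, -0.4016, 1.3550)

Intrinsics K: fx=698.1, fy=533.1, cx=329.2, cy=221.6
Marker side s = 0.221 m; corners in marker frame (Z=0):
  M0 = (-0.1105, +0.1105, 0)
  M1 = (+0.1105, +0.1105, 0)
  M2 = (+0.1105, -0.1105, 0)
  M3 = (-0.1105, -0.1105, 0)
Detected image corners:
  c0 = (80.569146, 112.768405) px
  c1 = (181.996375, 102.158635) px
  c2 = (168.006956, 11.557370) px
  c3 = (65.472761, 25.899932) px
Planar DLT: solve 8×8 A·h = b for H (H[2,2]=1):
  H  [+439.12880 +75.12603 +123.05811]
  H  [-67.73042 +406.06458 +63.58657]
  H  [-0.17984 +0.07476 +1.00000]
B = K⁻¹H; ‖b₁‖=0.737998, ‖b₂‖=0.737998; λ = 2/(‖b₁‖+‖b₂‖) = 1.355017, sign → tz>0 ⇒ λ=+1.355017
r₁ = λ·B[:,0] = (+0.96726,-0.07086,-0.24368); r₂ = λ·B[:,1] = (+0.09805,+0.99001,+0.10130)
r₃ = r₁×r₂ = (+0.23407,-0.12188,+0.96455); SVD([r₁ r₂ r₃]) → R = UVᵀ:
  R  [+0.96726 +0.09805 +0.23407]
  R  [-0.07086 +0.99001 -0.12188]
  R  [-0.24368 +0.10130 +0.96455]
t = (-0.40012, -0.40163, +1.35502) m
tr R = 2.921826; θ = arccos((tr R − 1)/2) = 0.280515 rad = 16.072°
axis k = ((R−Rᵀ)₃₂, (R−Rᵀ)₁₃, (R−Rᵀ)₂₁) / (2 sinθ) = (+0.403074, +0.862828, -0.305057)
rvec = θ·k = (+0.113068, +0.242036, -0.085573)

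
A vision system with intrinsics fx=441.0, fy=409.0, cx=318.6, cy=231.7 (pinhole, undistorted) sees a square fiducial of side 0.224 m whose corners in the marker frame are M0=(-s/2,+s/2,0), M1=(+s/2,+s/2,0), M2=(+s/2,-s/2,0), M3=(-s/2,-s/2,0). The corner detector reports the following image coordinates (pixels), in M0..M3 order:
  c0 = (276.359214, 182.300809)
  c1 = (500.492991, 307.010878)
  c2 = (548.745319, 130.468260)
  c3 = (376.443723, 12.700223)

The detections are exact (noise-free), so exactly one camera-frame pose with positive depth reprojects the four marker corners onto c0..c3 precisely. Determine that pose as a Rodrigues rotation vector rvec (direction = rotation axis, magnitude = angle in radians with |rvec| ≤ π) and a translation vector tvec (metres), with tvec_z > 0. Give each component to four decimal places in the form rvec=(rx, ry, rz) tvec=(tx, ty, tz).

rvec=(-0.3483, -0.3058, 0.4773) tvec=(0.1064, -0.0783, 0.4024)

Intrinsics K: fx=441.0, fy=409.0, cx=318.6, cy=231.7
Marker side s = 0.224 m; corners in marker frame (Z=0):
  M0 = (-0.1120, +0.1120, 0)
  M1 = (+0.1120, +0.1120, 0)
  M2 = (+0.1120, -0.1120, 0)
  M3 = (-0.1120, -0.1120, 0)
Detected image corners:
  c0 = (276.359214, 182.300809) px
  c1 = (500.492991, 307.010878) px
  c2 = (548.745319, 130.468260) px
  c3 = (376.443723, 12.700223) px
Planar DLT: solve 8×8 A·h = b for H (H[2,2]=1):
  H  [+1087.55675 -740.70889 +435.18970]
  H  [+619.56509 +618.87488 +152.07684]
  H  [+0.50605 -0.97802 +1.00000]
B = K⁻¹H; ‖b₁‖=2.485281, ‖b₂‖=2.485281; λ = 2/(‖b₁‖+‖b₂‖) = 0.402369, sign → tz>0 ⇒ λ=+0.402369
r₁ = λ·B[:,0] = (+0.84518,+0.49417,+0.20362); r₂ = λ·B[:,1] = (-0.39152,+0.83177,-0.39352)
r₃ = r₁×r₂ = (-0.36383,+0.25288,+0.89648); SVD([r₁ r₂ r₃]) → R = UVᵀ:
  R  [+0.84518 -0.39152 -0.36383]
  R  [+0.49417 +0.83177 +0.25288]
  R  [+0.20362 -0.39352 +0.89648]
t = (+0.10638, -0.07833, +0.40237) m
tr R = 2.573439; θ = arccos((tr R − 1)/2) = 0.665320 rad = 38.120°
axis k = ((R−Rᵀ)₃₂, (R−Rᵀ)₁₃, (R−Rᵀ)₂₁) / (2 sinθ) = (-0.523565, -0.459616, +0.717379)
rvec = θ·k = (-0.348338, -0.305792, +0.477287)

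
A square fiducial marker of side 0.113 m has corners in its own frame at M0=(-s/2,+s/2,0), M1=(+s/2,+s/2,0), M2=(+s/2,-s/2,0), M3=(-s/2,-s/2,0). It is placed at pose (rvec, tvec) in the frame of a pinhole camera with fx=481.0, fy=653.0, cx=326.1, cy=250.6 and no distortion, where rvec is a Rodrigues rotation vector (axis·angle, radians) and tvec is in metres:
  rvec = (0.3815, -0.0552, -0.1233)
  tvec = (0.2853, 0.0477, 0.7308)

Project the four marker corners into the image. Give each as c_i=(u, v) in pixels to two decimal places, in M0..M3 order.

Intrinsics K: fx=481.0, fy=653.0, cx=326.1, cy=250.6
Marker side s = 0.113 m; corners in marker frame (Z=0):
  M0 = (-0.0565, +0.0565, 0)
  M1 = (+0.0565, +0.0565, 0)
  M2 = (+0.0565, -0.0565, 0)
  M3 = (-0.0565, -0.0565, 0)
rvec = (0.3815, -0.0552, -0.1233), |rvec| = θ = 0.40471 rad = 23.188°
Rodrigues: sinθ=0.39375, 1−cosθ=0.08078; R = I + sinθ·[k]× + (1−cosθ)·[k]×²:
    [+0.99100 +0.10958 -0.07691]
    [-0.13035 +0.92072 -0.36781]
    [+0.03051 +0.37453 +0.92671]
t = (0.2853, 0.0477, 0.7308) m
M0: Pc = R·M0+t = (+0.23550, +0.10709, +0.75024); u = 481.0·(+0.23550)/0.75024 + 326.1 = 477.0860, v = 653.0·(+0.10709)/0.75024 + 250.6 = 343.8061
M1: Pc = R·M1+t = (+0.34748, +0.09236, +0.75368); u = 481.0·(+0.34748)/0.75368 + 326.1 = 547.8627, v = 653.0·(+0.09236)/0.75368 + 250.6 = 330.6181
M2: Pc = R·M2+t = (+0.33510, -0.01169, +0.71136); u = 481.0·(+0.33510)/0.71136 + 326.1 = 552.6839, v = 653.0·(-0.01169)/0.71136 + 250.6 = 239.8734
M3: Pc = R·M3+t = (+0.22312, +0.00304, +0.70792); u = 481.0·(+0.22312)/0.70792 + 326.1 = 477.6993, v = 653.0·(+0.00304)/0.70792 + 250.6 = 253.4079

c0=(477.09, 343.81) c1=(547.86, 330.62) c2=(552.68, 239.87) c3=(477.70, 253.41)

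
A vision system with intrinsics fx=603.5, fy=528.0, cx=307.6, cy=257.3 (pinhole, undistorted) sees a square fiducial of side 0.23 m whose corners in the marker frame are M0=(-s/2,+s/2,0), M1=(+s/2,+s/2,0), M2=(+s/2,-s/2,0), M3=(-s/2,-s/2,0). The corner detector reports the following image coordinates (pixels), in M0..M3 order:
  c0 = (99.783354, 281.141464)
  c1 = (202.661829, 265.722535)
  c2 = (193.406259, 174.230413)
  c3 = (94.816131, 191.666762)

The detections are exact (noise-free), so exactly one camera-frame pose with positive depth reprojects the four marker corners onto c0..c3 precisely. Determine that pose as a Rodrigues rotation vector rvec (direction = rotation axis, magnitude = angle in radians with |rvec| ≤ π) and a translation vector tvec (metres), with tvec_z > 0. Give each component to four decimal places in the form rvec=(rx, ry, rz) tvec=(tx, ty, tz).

Intrinsics K: fx=603.5, fy=528.0, cx=307.6, cy=257.3
Marker side s = 0.23 m; corners in marker frame (Z=0):
  M0 = (-0.1150, +0.1150, 0)
  M1 = (+0.1150, +0.1150, 0)
  M2 = (+0.1150, -0.1150, 0)
  M3 = (-0.1150, -0.1150, 0)
Detected image corners:
  c0 = (99.783354, 281.141464) px
  c1 = (202.661829, 265.722535) px
  c2 = (193.406259, 174.230413) px
  c3 = (94.816131, 191.666762) px
Planar DLT: solve 8×8 A·h = b for H (H[2,2]=1):
  H  [+418.75358 +4.79280 +146.84836]
  H  [-100.92501 +353.18156 +227.39639]
  H  [-0.12889 -0.17599 +1.00000]
B = K⁻¹H; ‖b₁‖=0.781044, ‖b₂‖=0.781044; λ = 2/(‖b₁‖+‖b₂‖) = 1.280338, sign → tz>0 ⇒ λ=+1.280338
r₁ = λ·B[:,0] = (+0.97251,-0.16431,-0.16502); r₂ = λ·B[:,1] = (+0.12502,+0.96623,-0.22533)
r₃ = r₁×r₂ = (+0.19648,+0.19850,+0.96021); SVD([r₁ r₂ r₃]) → R = UVᵀ:
  R  [+0.97251 +0.12502 +0.19648]
  R  [-0.16431 +0.96623 +0.19850]
  R  [-0.16502 -0.22533 +0.96021]
t = (-0.34104, -0.07251, +1.28034) m
tr R = 2.898940; θ = arccos((tr R − 1)/2) = 0.319253 rad = 18.292°
axis k = ((R−Rᵀ)₃₂, (R−Rᵀ)₁₃, (R−Rᵀ)₂₁) / (2 sinθ) = (-0.675196, +0.575898, -0.460925)
rvec = θ·k = (-0.215559, +0.183857, -0.147152)

rvec=(-0.2156, 0.1839, -0.1472) tvec=(-0.3410, -0.0725, 1.2803)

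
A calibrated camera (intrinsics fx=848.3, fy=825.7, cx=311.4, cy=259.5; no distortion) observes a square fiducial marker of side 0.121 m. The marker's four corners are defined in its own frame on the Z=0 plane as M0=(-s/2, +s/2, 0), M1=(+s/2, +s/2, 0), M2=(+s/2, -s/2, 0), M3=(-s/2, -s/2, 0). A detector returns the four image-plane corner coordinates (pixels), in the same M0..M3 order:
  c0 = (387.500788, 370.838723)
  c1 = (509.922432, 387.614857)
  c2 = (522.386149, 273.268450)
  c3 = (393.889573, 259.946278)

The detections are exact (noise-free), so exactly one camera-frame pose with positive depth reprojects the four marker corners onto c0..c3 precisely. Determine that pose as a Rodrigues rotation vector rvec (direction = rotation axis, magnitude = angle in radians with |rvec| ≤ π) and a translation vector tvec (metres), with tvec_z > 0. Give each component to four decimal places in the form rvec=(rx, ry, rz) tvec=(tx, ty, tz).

Intrinsics K: fx=848.3, fy=825.7, cx=311.4, cy=259.5
Marker side s = 0.121 m; corners in marker frame (Z=0):
  M0 = (-0.0605, +0.0605, 0)
  M1 = (+0.0605, +0.0605, 0)
  M2 = (+0.0605, -0.0605, 0)
  M3 = (-0.0605, -0.0605, 0)
Detected image corners:
  c0 = (387.500788, 370.838723) px
  c1 = (509.922432, 387.614857) px
  c2 = (522.386149, 273.268450) px
  c3 = (393.889573, 259.946278) px
Planar DLT: solve 8×8 A·h = b for H (H[2,2]=1):
  H  [+898.48797 +93.65669 +452.16383]
  H  [+26.56784 +1052.32816 +324.06425]
  H  [-0.30389 +0.37735 +1.00000]
B = K⁻¹H; ‖b₁‖=1.216236, ‖b₂‖=1.216236; λ = 2/(‖b₁‖+‖b₂‖) = 0.822209, sign → tz>0 ⇒ λ=+0.822209
r₁ = λ·B[:,0] = (+0.96257,+0.10498,-0.24986); r₂ = λ·B[:,1] = (-0.02312,+0.95037,+0.31026)
r₃ = r₁×r₂ = (+0.27003,-0.29287,+0.91723); SVD([r₁ r₂ r₃]) → R = UVᵀ:
  R  [+0.96257 -0.02312 +0.27003]
  R  [+0.10498 +0.95037 -0.29287]
  R  [-0.24986 +0.31026 +0.91723]
t = (+0.13643, +0.06429, +0.82221) m
tr R = 2.830175; θ = arccos((tr R − 1)/2) = 0.415072 rad = 23.782°
axis k = ((R−Rᵀ)₃₂, (R−Rᵀ)₁₃, (R−Rᵀ)₂₁) / (2 sinθ) = (+0.747823, +0.644620, +0.158828)
rvec = θ·k = (+0.310400, +0.267563, +0.065925)

rvec=(0.3104, 0.2676, 0.0659) tvec=(0.1364, 0.0643, 0.8222)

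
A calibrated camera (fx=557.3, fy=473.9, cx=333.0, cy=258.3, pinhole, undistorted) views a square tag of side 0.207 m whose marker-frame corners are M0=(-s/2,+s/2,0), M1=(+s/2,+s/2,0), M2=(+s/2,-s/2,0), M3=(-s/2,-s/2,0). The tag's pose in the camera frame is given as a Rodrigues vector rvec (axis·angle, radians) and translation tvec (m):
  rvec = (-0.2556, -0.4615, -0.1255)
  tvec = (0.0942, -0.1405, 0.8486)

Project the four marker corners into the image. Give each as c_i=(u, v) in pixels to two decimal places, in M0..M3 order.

Intrinsics K: fx=557.3, fy=473.9, cx=333.0, cy=258.3
Marker side s = 0.207 m; corners in marker frame (Z=0):
  M0 = (-0.1035, +0.1035, 0)
  M1 = (+0.1035, +0.1035, 0)
  M2 = (+0.1035, -0.1035, 0)
  M3 = (-0.1035, -0.1035, 0)
rvec = (-0.2556, -0.4615, -0.1255), |rvec| = θ = 0.54228 rad = 31.070°
Rodrigues: sinθ=0.51609, 1−cosθ=0.14346; R = I + sinθ·[k]× + (1−cosθ)·[k]×²:
    [+0.88841 +0.17699 -0.42356]
    [-0.06189 +0.96044 +0.27151]
    [+0.45486 -0.21500 +0.86422]
t = (0.0942, -0.1405, 0.8486) m
M0: Pc = R·M0+t = (+0.02057, -0.03469, +0.77927); u = 557.3·(+0.02057)/0.77927 + 333.0 = 347.7093, v = 473.9·(-0.03469)/0.77927 + 258.3 = 237.2048
M1: Pc = R·M1+t = (+0.20447, -0.04750, +0.87343); u = 557.3·(+0.20447)/0.87343 + 333.0 = 463.4637, v = 473.9·(-0.04750)/0.87343 + 258.3 = 232.5277
M2: Pc = R·M2+t = (+0.16783, -0.24631, +0.91793); u = 557.3·(+0.16783)/0.91793 + 333.0 = 434.8953, v = 473.9·(-0.24631)/0.91793 + 258.3 = 131.1368
M3: Pc = R·M3+t = (-0.01607, -0.23350, +0.82377); u = 557.3·(-0.01607)/0.82377 + 333.0 = 322.1293, v = 473.9·(-0.23350)/0.82377 + 258.3 = 123.9723

c0=(347.71, 237.20) c1=(463.46, 232.53) c2=(434.90, 131.14) c3=(322.13, 123.97)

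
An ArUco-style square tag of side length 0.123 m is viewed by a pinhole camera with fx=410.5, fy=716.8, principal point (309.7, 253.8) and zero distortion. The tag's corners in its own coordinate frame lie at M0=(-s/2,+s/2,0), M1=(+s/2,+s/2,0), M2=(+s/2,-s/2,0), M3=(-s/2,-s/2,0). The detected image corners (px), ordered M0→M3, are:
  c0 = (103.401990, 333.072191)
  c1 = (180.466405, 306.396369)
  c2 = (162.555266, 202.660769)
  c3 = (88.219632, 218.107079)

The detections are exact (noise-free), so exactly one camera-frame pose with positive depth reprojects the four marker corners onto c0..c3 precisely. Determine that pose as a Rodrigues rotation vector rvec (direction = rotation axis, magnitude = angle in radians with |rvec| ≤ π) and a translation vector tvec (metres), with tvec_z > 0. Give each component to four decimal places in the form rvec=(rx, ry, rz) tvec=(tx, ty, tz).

rvec=(-0.4316, -0.5131, -0.2906) tvec=(-0.3009, 0.0091, 0.7077)

Intrinsics K: fx=410.5, fy=716.8, cx=309.7, cy=253.8
Marker side s = 0.123 m; corners in marker frame (Z=0):
  M0 = (-0.0615, +0.0615, 0)
  M1 = (+0.0615, +0.0615, 0)
  M2 = (+0.0615, -0.0615, 0)
  M3 = (-0.0615, -0.0615, 0)
Detected image corners:
  c0 = (103.401990, 333.072191) px
  c1 = (180.466405, 306.396369) px
  c2 = (162.555266, 202.660769) px
  c3 = (88.219632, 218.107079) px
Planar DLT: solve 8×8 A·h = b for H (H[2,2]=1):
  H  [+714.98176 +74.03979 +135.16749]
  H  [+28.05429 +765.97021 +263.04083]
  H  [+0.74701 -0.45635 +1.00000]
B = K⁻¹H; ‖b₁‖=1.413103, ‖b₂‖=1.413103; λ = 2/(‖b₁‖+‖b₂‖) = 0.707662, sign → tz>0 ⇒ λ=+0.707662
r₁ = λ·B[:,0] = (+0.83374,-0.15948,+0.52863); r₂ = λ·B[:,1] = (+0.37128,+0.87055,-0.32294)
r₃ = r₁×r₂ = (-0.40870,+0.46552,+0.78502); SVD([r₁ r₂ r₃]) → R = UVᵀ:
  R  [+0.83374 +0.37128 -0.40870]
  R  [-0.15948 +0.87055 +0.46552]
  R  [+0.52863 -0.32294 +0.78502]
t = (-0.30088, +0.00912, +0.70766) m
tr R = 2.489310; θ = arccos((tr R − 1)/2) = 0.730778 rad = 41.871°
axis k = ((R−Rᵀ)₃₂, (R−Rᵀ)₁₃, (R−Rᵀ)₂₁) / (2 sinθ) = (-0.590652, -0.702171, -0.397601)
rvec = θ·k = (-0.431636, -0.513131, -0.290558)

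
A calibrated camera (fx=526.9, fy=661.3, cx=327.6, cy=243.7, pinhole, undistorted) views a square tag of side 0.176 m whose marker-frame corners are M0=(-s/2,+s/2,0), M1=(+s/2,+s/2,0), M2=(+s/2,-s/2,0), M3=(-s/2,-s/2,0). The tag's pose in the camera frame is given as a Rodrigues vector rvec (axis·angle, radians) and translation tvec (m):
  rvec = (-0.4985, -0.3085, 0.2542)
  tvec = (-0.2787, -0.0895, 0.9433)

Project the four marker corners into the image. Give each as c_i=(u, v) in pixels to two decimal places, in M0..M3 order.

Intrinsics K: fx=526.9, fy=661.3, cx=327.6, cy=243.7
Marker side s = 0.176 m; corners in marker frame (Z=0):
  M0 = (-0.0880, +0.0880, 0)
  M1 = (+0.0880, +0.0880, 0)
  M2 = (+0.0880, -0.0880, 0)
  M3 = (-0.0880, -0.0880, 0)
rvec = (-0.4985, -0.3085, 0.2542), |rvec| = θ = 0.63898 rad = 36.611°
Rodrigues: sinθ=0.59637, 1−cosθ=0.19729; R = I + sinθ·[k]× + (1−cosθ)·[k]×²:
    [+0.92279 -0.16294 -0.34916]
    [+0.31156 +0.84869 +0.42737]
    [+0.22670 -0.50316 +0.83393]
t = (-0.2787, -0.0895, 0.9433) m
M0: Pc = R·M0+t = (-0.37424, -0.04223, +0.87907); u = 526.9·(-0.37424)/0.87907 + 327.6 = 103.2851, v = 661.3·(-0.04223)/0.87907 + 243.7 = 211.9297
M1: Pc = R·M1+t = (-0.21183, +0.01260, +0.91897); u = 526.9·(-0.21183)/0.91897 + 327.6 = 206.1436, v = 661.3·(+0.01260)/0.91897 + 243.7 = 252.7691
M2: Pc = R·M2+t = (-0.18316, -0.13677, +1.00753); u = 526.9·(-0.18316)/1.00753 + 327.6 = 231.8160, v = 661.3·(-0.13677)/1.00753 + 243.7 = 153.9314
M3: Pc = R·M3+t = (-0.34557, -0.19160, +0.96763); u = 526.9·(-0.34557)/0.96763 + 327.6 = 139.4296, v = 661.3·(-0.19160)/0.96763 + 243.7 = 112.7541

c0=(103.29, 211.93) c1=(206.14, 252.77) c2=(231.82, 153.93) c3=(139.43, 112.75)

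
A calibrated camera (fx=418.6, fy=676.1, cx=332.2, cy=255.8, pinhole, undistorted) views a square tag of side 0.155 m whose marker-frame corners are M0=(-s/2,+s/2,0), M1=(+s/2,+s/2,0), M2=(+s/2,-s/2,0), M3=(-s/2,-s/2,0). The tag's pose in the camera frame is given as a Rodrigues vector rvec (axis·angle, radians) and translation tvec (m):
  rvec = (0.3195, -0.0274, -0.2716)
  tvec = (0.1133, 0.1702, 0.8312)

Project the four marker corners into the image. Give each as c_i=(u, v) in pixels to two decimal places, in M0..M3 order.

Intrinsics K: fx=418.6, fy=676.1, cx=332.2, cy=255.8
Marker side s = 0.155 m; corners in marker frame (Z=0):
  M0 = (-0.0775, +0.0775, 0)
  M1 = (+0.0775, +0.0775, 0)
  M2 = (+0.0775, -0.0775, 0)
  M3 = (-0.0775, -0.0775, 0)
rvec = (0.3195, -0.0274, -0.2716), |rvec| = θ = 0.42024 rad = 24.078°
Rodrigues: sinθ=0.40798, 1−cosθ=0.08701; R = I + sinθ·[k]× + (1−cosθ)·[k]×²:
    [+0.96329 +0.25936 -0.06935]
    [-0.26799 +0.91336 -0.30651]
    [-0.01615 +0.31385 +0.94934]
t = (0.1133, 0.1702, 0.8312) m
M0: Pc = R·M0+t = (+0.05875, +0.26175, +0.85677); u = 418.6·(+0.05875)/0.85677 + 332.2 = 360.9019, v = 676.1·(+0.26175)/0.85677 + 255.8 = 462.3565
M1: Pc = R·M1+t = (+0.20806, +0.22022, +0.85427); u = 418.6·(+0.20806)/0.85427 + 332.2 = 434.1489, v = 676.1·(+0.22022)/0.85427 + 255.8 = 430.0870
M2: Pc = R·M2+t = (+0.16785, +0.07865, +0.80563); u = 418.6·(+0.16785)/0.80563 + 332.2 = 419.4164, v = 676.1·(+0.07865)/0.80563 + 255.8 = 321.8009
M3: Pc = R·M3+t = (+0.01854, +0.12018, +0.80813); u = 418.6·(+0.01854)/0.80813 + 332.2 = 341.8059, v = 676.1·(+0.12018)/0.80813 + 255.8 = 356.3485

c0=(360.90, 462.36) c1=(434.15, 430.09) c2=(419.42, 321.80) c3=(341.81, 356.35)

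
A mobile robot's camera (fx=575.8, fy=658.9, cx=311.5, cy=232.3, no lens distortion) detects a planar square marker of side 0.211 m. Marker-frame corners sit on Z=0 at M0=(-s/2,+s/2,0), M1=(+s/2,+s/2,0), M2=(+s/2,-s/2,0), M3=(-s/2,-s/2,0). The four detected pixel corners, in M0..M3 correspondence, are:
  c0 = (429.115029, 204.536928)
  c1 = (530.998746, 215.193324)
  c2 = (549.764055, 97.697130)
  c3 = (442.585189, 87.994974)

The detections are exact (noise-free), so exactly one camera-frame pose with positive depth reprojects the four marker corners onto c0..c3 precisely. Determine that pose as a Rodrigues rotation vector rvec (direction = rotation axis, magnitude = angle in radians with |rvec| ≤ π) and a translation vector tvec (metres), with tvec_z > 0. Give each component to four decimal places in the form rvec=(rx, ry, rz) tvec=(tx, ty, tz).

Intrinsics K: fx=575.8, fy=658.9, cx=311.5, cy=232.3
Marker side s = 0.211 m; corners in marker frame (Z=0):
  M0 = (-0.1055, +0.1055, 0)
  M1 = (+0.1055, +0.1055, 0)
  M2 = (+0.1055, -0.1055, 0)
  M3 = (-0.1055, -0.1055, 0)
Detected image corners:
  c0 = (429.115029, 204.536928) px
  c1 = (530.998746, 215.193324) px
  c2 = (549.764055, 97.697130) px
  c3 = (442.585189, 87.994974) px
Planar DLT: solve 8×8 A·h = b for H (H[2,2]=1):
  H  [+466.42969 +36.45428 +487.59543]
  H  [+39.40702 +589.54473 +152.75007]
  H  [-0.05874 +0.23102 +1.00000]
B = K⁻¹H; ‖b₁‖=0.847714, ‖b₂‖=0.847714; λ = 2/(‖b₁‖+‖b₂‖) = 1.179643, sign → tz>0 ⇒ λ=+1.179643
r₁ = λ·B[:,0] = (+0.99306,+0.09498,-0.06930); r₂ = λ·B[:,1] = (-0.07275,+0.95940,+0.27252)
r₃ = r₁×r₂ = (+0.09237,-0.26559,+0.95965); SVD([r₁ r₂ r₃]) → R = UVᵀ:
  R  [+0.99306 -0.07275 +0.09237]
  R  [+0.09498 +0.95940 -0.26559]
  R  [-0.06930 +0.27252 +0.95965]
t = (+0.36077, -0.14242, +1.17964) m
tr R = 2.912112; θ = arccos((tr R − 1)/2) = 0.297556 rad = 17.049°
axis k = ((R−Rᵀ)₃₂, (R−Rᵀ)₁₃, (R−Rᵀ)₂₁) / (2 sinθ) = (+0.917697, +0.275702, +0.286045)
rvec = θ·k = (+0.273066, +0.082037, +0.085114)

rvec=(0.2731, 0.0820, 0.0851) tvec=(0.3608, -0.1424, 1.1796)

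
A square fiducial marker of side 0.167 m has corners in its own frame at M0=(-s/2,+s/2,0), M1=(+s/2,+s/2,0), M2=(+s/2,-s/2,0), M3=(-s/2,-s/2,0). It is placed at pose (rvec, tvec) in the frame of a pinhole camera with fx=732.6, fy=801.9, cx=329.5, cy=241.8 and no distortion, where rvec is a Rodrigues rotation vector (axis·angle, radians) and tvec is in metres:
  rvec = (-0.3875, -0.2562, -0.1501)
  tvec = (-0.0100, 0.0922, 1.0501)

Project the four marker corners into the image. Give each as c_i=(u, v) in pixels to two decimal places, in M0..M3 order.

Intrinsics K: fx=732.6, fy=801.9, cx=329.5, cy=241.8
Marker side s = 0.167 m; corners in marker frame (Z=0):
  M0 = (-0.0835, +0.0835, 0)
  M1 = (+0.0835, +0.0835, 0)
  M2 = (+0.0835, -0.0835, 0)
  M3 = (-0.0835, -0.0835, 0)
rvec = (-0.3875, -0.2562, -0.1501), |rvec| = θ = 0.48819 rad = 27.971°
Rodrigues: sinθ=0.46902, 1−cosθ=0.11681; R = I + sinθ·[k]× + (1−cosθ)·[k]×²:
    [+0.95678 +0.19287 -0.21764]
    [-0.09555 +0.91536 +0.39114]
    [+0.27465 -0.35344 +0.89423]
t = (-0.0100, 0.0922, 1.0501) m
M0: Pc = R·M0+t = (-0.07379, +0.17661, +0.99765); u = 732.6·(-0.07379)/0.99765 + 329.5 = 275.3166, v = 801.9·(+0.17661)/0.99765 + 241.8 = 383.7571
M1: Pc = R·M1+t = (+0.08600, +0.16065, +1.04352); u = 732.6·(+0.08600)/1.04352 + 329.5 = 389.8732, v = 801.9·(+0.16065)/1.04352 + 241.8 = 365.2556
M2: Pc = R·M2+t = (+0.05379, +0.00779, +1.10255); u = 732.6·(+0.05379)/1.10255 + 329.5 = 365.2394, v = 801.9·(+0.00779)/1.10255 + 241.8 = 247.4653
M3: Pc = R·M3+t = (-0.10600, +0.02375, +1.05668); u = 732.6·(-0.10600)/1.05668 + 329.5 = 256.0125, v = 801.9·(+0.02375)/1.05668 + 241.8 = 259.8204

c0=(275.32, 383.76) c1=(389.87, 365.26) c2=(365.24, 247.47) c3=(256.01, 259.82)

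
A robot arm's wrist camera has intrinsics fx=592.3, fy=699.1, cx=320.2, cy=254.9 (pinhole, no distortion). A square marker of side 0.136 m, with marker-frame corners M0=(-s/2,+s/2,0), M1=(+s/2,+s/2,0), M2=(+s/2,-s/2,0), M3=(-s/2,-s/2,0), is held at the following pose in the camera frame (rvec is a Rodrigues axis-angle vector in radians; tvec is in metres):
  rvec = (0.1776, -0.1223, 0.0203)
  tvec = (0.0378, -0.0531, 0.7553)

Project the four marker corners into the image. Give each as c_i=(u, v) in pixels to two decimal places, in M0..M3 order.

c0=(295.39, 267.05) c1=(398.99, 267.93) c2=(404.81, 143.88) c3=(297.98, 140.15)

Intrinsics K: fx=592.3, fy=699.1, cx=320.2, cy=254.9
Marker side s = 0.136 m; corners in marker frame (Z=0):
  M0 = (-0.0680, +0.0680, 0)
  M1 = (+0.0680, +0.0680, 0)
  M2 = (+0.0680, -0.0680, 0)
  M3 = (-0.0680, -0.0680, 0)
rvec = (0.1776, -0.1223, 0.0203), |rvec| = θ = 0.21659 rad = 12.410°
Rodrigues: sinθ=0.21490, 1−cosθ=0.02336; R = I + sinθ·[k]× + (1−cosθ)·[k]×²:
    [+0.99235 -0.03096 -0.11955]
    [+0.00932 +0.98409 -0.17745]
    [+0.12314 +0.17498 +0.97684]
t = (0.0378, -0.0531, 0.7553) m
M0: Pc = R·M0+t = (-0.03178, +0.01318, +0.75882); u = 592.3·(-0.03178)/0.75882 + 320.2 = 295.3905, v = 699.1·(+0.01318)/0.75882 + 254.9 = 267.0461
M1: Pc = R·M1+t = (+0.10317, +0.01445, +0.77557); u = 592.3·(+0.10317)/0.77557 + 320.2 = 398.9936, v = 699.1·(+0.01445)/0.77557 + 254.9 = 267.9269
M2: Pc = R·M2+t = (+0.10738, -0.11938, +0.75178); u = 592.3·(+0.10738)/0.75178 + 320.2 = 404.8051, v = 699.1·(-0.11938)/0.75178 + 254.9 = 143.8812
M3: Pc = R·M3+t = (-0.02757, -0.12065, +0.73503); u = 592.3·(-0.02757)/0.73503 + 320.2 = 297.9801, v = 699.1·(-0.12065)/0.73503 + 254.9 = 140.1456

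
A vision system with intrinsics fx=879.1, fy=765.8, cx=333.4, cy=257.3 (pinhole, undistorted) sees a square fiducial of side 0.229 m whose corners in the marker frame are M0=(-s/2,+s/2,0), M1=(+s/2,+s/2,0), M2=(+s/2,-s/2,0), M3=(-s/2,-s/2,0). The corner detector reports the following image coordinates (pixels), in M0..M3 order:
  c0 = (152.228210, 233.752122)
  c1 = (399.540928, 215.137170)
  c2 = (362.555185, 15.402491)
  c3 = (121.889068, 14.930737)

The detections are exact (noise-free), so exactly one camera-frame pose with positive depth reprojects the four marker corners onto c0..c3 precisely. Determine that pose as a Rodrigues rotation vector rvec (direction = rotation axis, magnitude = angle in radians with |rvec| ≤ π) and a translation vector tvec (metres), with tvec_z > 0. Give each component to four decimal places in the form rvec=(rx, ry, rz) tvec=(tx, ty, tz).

rvec=(-0.1613, -0.3104, -0.1244) tvec=(-0.0631, -0.1463, 0.8016)

Intrinsics K: fx=879.1, fy=765.8, cx=333.4, cy=257.3
Marker side s = 0.229 m; corners in marker frame (Z=0):
  M0 = (-0.1145, +0.1145, 0)
  M1 = (+0.1145, +0.1145, 0)
  M2 = (+0.1145, -0.1145, 0)
  M3 = (-0.1145, -0.1145, 0)
Detected image corners:
  c0 = (152.228210, 233.752122) px
  c1 = (399.540928, 215.137170) px
  c2 = (362.555185, 15.402491) px
  c3 = (121.889068, 14.930737) px
Planar DLT: solve 8×8 A·h = b for H (H[2,2]=1):
  H  [+1166.39932 +102.86400 +264.17864]
  H  [+8.02751 +891.30228 +117.53148]
  H  [+0.39077 -0.17287 +1.00000]
B = K⁻¹H; ‖b₁‖=1.247565, ‖b₂‖=1.247565; λ = 2/(‖b₁‖+‖b₂‖) = 0.801561, sign → tz>0 ⇒ λ=+0.801561
r₁ = λ·B[:,0] = (+0.94473,-0.09684,+0.31323); r₂ = λ·B[:,1] = (+0.14634,+0.97948,-0.13857)
r₃ = r₁×r₂ = (-0.29338,+0.17675,+0.93951); SVD([r₁ r₂ r₃]) → R = UVᵀ:
  R  [+0.94473 +0.14634 -0.29338]
  R  [-0.09684 +0.97948 +0.17675]
  R  [+0.31323 -0.13857 +0.93951]
t = (-0.06312, -0.14630, +0.80156) m
tr R = 2.863724; θ = arccos((tr R − 1)/2) = 0.371285 rad = 21.273°
axis k = ((R−Rᵀ)₃₂, (R−Rᵀ)₁₃, (R−Rᵀ)₂₁) / (2 sinθ) = (-0.434540, -0.835979, -0.335133)
rvec = θ·k = (-0.161338, -0.310386, -0.124430)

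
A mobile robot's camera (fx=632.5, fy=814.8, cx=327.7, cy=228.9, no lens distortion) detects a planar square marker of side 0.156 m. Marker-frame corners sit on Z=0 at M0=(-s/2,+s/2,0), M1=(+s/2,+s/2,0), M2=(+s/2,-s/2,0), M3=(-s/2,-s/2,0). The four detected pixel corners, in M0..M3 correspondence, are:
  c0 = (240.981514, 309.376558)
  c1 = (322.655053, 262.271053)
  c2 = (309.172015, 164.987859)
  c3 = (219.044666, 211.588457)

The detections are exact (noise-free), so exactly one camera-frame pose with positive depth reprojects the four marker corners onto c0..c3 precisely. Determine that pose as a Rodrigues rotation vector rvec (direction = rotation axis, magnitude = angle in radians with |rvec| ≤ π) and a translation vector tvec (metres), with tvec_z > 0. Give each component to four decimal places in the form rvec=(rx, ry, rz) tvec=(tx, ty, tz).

rvec=(0.5859, -0.4388, -0.2840) tvec=(-0.0871, 0.0124, 1.0333)

Intrinsics K: fx=632.5, fy=814.8, cx=327.7, cy=228.9
Marker side s = 0.156 m; corners in marker frame (Z=0):
  M0 = (-0.0780, +0.0780, 0)
  M1 = (+0.0780, +0.0780, 0)
  M2 = (+0.0780, -0.0780, 0)
  M3 = (-0.0780, -0.0780, 0)
Detected image corners:
  c0 = (240.981514, 309.376558) px
  c1 = (322.655053, 262.271053) px
  c2 = (309.172015, 164.987859) px
  c3 = (219.044666, 211.588457) px
Planar DLT: solve 8×8 A·h = b for H (H[2,2]=1):
  H  [+632.95160 +267.86350 +274.38038]
  H  [-227.88917 +759.78700 +238.65676]
  H  [+0.30593 +0.56779 +1.00000]
B = K⁻¹H; ‖b₁‖=0.967780, ‖b₂‖=0.967780; λ = 2/(‖b₁‖+‖b₂‖) = 1.033292, sign → tz>0 ⇒ λ=+1.033292
r₁ = λ·B[:,0] = (+0.87025,-0.37780,+0.31612); r₂ = λ·B[:,1] = (+0.13363,+0.79871,+0.58669)
r₃ = r₁×r₂ = (-0.47414,-0.46832,+0.74556); SVD([r₁ r₂ r₃]) → R = UVᵀ:
  R  [+0.87025 +0.13363 -0.47414]
  R  [-0.37780 +0.79871 -0.46832]
  R  [+0.31612 +0.58669 +0.74556]
t = (-0.08711, +0.01237, +1.03329) m
tr R = 2.414525; θ = arccos((tr R − 1)/2) = 0.785178 rad = 44.987°
axis k = ((R−Rᵀ)₃₂, (R−Rᵀ)₁₃, (R−Rᵀ)₂₁) / (2 sinθ) = (+0.746170, -0.558917, -0.361721)
rvec = θ·k = (+0.585876, -0.438849, -0.284015)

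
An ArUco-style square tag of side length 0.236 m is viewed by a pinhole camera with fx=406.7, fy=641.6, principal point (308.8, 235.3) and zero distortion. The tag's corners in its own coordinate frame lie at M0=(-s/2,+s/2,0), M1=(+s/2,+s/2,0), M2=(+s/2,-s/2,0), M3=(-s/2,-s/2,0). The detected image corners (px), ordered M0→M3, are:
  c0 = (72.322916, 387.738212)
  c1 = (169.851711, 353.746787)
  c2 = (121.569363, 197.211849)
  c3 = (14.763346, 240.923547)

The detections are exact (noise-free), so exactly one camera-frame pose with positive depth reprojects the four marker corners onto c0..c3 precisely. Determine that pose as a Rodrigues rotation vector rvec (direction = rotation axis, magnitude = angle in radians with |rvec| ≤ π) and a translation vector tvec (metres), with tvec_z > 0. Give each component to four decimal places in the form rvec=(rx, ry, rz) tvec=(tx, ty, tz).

rvec=(0.4190, 0.0802, -0.2541) tvec=(-0.4439, 0.0844, 0.8450)

Intrinsics K: fx=406.7, fy=641.6, cx=308.8, cy=235.3
Marker side s = 0.236 m; corners in marker frame (Z=0):
  M0 = (-0.1180, +0.1180, 0)
  M1 = (+0.1180, +0.1180, 0)
  M2 = (+0.1180, -0.1180, 0)
  M3 = (-0.1180, -0.1180, 0)
Detected image corners:
  c0 = (72.322916, 387.738212) px
  c1 = (169.851711, 353.746787) px
  c2 = (121.569363, 197.211849) px
  c3 = (14.763346, 240.923547) px
Planar DLT: solve 8×8 A·h = b for H (H[2,2]=1):
  H  [+417.38449 +268.49059 +95.15457]
  H  [-208.53895 +779.11776 +299.40632]
  H  [-0.15273 +0.46387 +1.00000]
B = K⁻¹H; ‖b₁‖=1.183385, ‖b₂‖=1.183385; λ = 2/(‖b₁‖+‖b₂‖) = 0.845033, sign → tz>0 ⇒ λ=+0.845033
r₁ = λ·B[:,0] = (+0.96523,-0.22733,-0.12906); r₂ = λ·B[:,1] = (+0.26023,+0.88240,+0.39199)
r₃ = r₁×r₂ = (+0.02477,-0.41195,+0.91087); SVD([r₁ r₂ r₃]) → R = UVᵀ:
  R  [+0.96523 +0.26023 +0.02477]
  R  [-0.22733 +0.88240 -0.41195]
  R  [-0.12906 +0.39199 +0.91087]
t = (-0.44391, +0.08443, +0.84503) m
tr R = 2.758495; θ = arccos((tr R − 1)/2) = 0.496516 rad = 28.448°
axis k = ((R−Rᵀ)₃₂, (R−Rᵀ)₁₃, (R−Rᵀ)₂₁) / (2 sinθ) = (+0.843823, +0.161468, -0.511753)
rvec = θ·k = (+0.418971, +0.080172, -0.254093)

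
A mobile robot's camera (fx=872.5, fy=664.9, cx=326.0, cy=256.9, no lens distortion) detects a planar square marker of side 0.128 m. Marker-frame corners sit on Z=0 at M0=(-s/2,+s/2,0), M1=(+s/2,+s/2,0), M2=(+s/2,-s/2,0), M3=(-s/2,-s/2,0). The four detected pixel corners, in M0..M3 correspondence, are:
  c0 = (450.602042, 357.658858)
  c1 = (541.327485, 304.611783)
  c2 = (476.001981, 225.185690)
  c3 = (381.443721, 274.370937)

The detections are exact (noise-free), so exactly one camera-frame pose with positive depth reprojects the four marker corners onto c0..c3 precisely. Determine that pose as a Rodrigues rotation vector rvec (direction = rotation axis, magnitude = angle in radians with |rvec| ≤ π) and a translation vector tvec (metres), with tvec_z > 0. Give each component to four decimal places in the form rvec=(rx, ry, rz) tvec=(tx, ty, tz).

Intrinsics K: fx=872.5, fy=664.9, cx=326.0, cy=256.9
Marker side s = 0.128 m; corners in marker frame (Z=0):
  M0 = (-0.0640, +0.0640, 0)
  M1 = (+0.0640, +0.0640, 0)
  M2 = (+0.0640, -0.0640, 0)
  M3 = (-0.0640, -0.0640, 0)
Detected image corners:
  c0 = (450.602042, 357.658858) px
  c1 = (541.327485, 304.611783) px
  c2 = (476.001981, 225.185690) px
  c3 = (381.443721, 274.370937) px
Planar DLT: solve 8×8 A·h = b for H (H[2,2]=1):
  H  [+905.96947 +542.11438 +463.59221]
  H  [-284.89241 +646.00435 +289.90872]
  H  [+0.39417 +0.03713 +1.00000]
B = K⁻¹H; ‖b₁‖=1.134325, ‖b₂‖=1.134325; λ = 2/(‖b₁‖+‖b₂‖) = 0.881582, sign → tz>0 ⇒ λ=+0.881582
r₁ = λ·B[:,0] = (+0.78556,-0.51200,+0.34749); r₂ = λ·B[:,1] = (+0.53553,+0.84388,+0.03273)
r₃ = r₁×r₂ = (-0.31000,+0.16038,+0.93711); SVD([r₁ r₂ r₃]) → R = UVᵀ:
  R  [+0.78556 +0.53553 -0.31000]
  R  [-0.51200 +0.84388 +0.16038]
  R  [+0.34749 +0.03273 +0.93711]
t = (+0.13902, +0.04377, +0.88158) m
tr R = 2.566559; θ = arccos((tr R − 1)/2) = 0.670873 rad = 38.438°
axis k = ((R−Rᵀ)₃₂, (R−Rᵀ)₁₃, (R−Rᵀ)₂₁) / (2 sinθ) = (-0.102668, -0.528808, -0.842509)
rvec = θ·k = (-0.068877, -0.354763, -0.565216)

rvec=(-0.0689, -0.3548, -0.5652) tvec=(0.1390, 0.0438, 0.8816)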